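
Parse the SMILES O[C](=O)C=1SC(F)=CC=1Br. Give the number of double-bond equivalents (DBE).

4

Degree of unsaturation = (number of rings) + (number of π bonds).
Ring closures in the SMILES: 1.
π bonds: 3 double bonds (each 1 DoU) → 3 DoU from unsaturation.
Total DoU = 1 + 3 = 4.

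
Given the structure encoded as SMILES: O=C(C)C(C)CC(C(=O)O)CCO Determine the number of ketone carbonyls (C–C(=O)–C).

1

The ketone motif appears at heavy-atom position 2 in the SMILES.
Other groups present: 1 carboxylic acid, 1 hydroxyl.
Ketone count: 1.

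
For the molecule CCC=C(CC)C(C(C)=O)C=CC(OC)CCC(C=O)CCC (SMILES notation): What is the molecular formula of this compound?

C20H34O3

Walk through each heavy atom and fill implicit hydrogens from standard valence (C 4, N 3, O 2, S 2, halogen 1):
  atom 1: C, bond orders sum to 1 (valence 4) → 3 H
  atom 2: C, bond orders sum to 2 (valence 4) → 2 H
  atom 3: C, bond orders sum to 3 (valence 4) → 1 H
  atom 4: C, bond orders sum to 4 (valence 4) → 0 H
  atom 5: C, bond orders sum to 2 (valence 4) → 2 H
  atom 6: C, bond orders sum to 1 (valence 4) → 3 H
  atom 7: C, bond orders sum to 3 (valence 4) → 1 H
  atom 8: C, bond orders sum to 4 (valence 4) → 0 H
  atom 9: C, bond orders sum to 1 (valence 4) → 3 H
  atom 10: O, bond orders sum to 2 (valence 2) → 0 H
  atom 11: C, bond orders sum to 3 (valence 4) → 1 H
  atom 12: C, bond orders sum to 3 (valence 4) → 1 H
  atom 13: C, bond orders sum to 3 (valence 4) → 1 H
  atom 14: O, bond orders sum to 2 (valence 2) → 0 H
  atom 15: C, bond orders sum to 1 (valence 4) → 3 H
  atom 16: C, bond orders sum to 2 (valence 4) → 2 H
  atom 17: C, bond orders sum to 2 (valence 4) → 2 H
  atom 18: C, bond orders sum to 3 (valence 4) → 1 H
  atom 19: C, bond orders sum to 3 (valence 4) → 1 H
  atom 20: O, bond orders sum to 2 (valence 2) → 0 H
  atom 21: C, bond orders sum to 2 (valence 4) → 2 H
  atom 22: C, bond orders sum to 2 (valence 4) → 2 H
  atom 23: C, bond orders sum to 1 (valence 4) → 3 H
Totals → C:20, H:34, O:3.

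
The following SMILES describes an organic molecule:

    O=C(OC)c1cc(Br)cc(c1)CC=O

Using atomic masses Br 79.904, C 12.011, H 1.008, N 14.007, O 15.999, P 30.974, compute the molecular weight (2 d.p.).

First, the molecular formula is C10H9BrO3 (counting implicit H from valence).
  Br: 1 × 79.904 = 79.904
  C: 10 × 12.011 = 120.110
  H: 9 × 1.008 = 9.072
  O: 3 × 15.999 = 47.997
Sum: 1×79.904 + 10×12.011 + 9×1.008 + 3×15.999 = 257.083 → 257.08 g/mol.

257.08 g/mol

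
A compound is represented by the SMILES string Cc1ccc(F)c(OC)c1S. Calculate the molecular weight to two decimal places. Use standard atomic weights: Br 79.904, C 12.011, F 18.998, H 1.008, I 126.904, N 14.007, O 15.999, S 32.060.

172.22 g/mol

First, the molecular formula is C8H9FOS (counting implicit H from valence).
  C: 8 × 12.011 = 96.088
  F: 1 × 18.998 = 18.998
  H: 9 × 1.008 = 9.072
  O: 1 × 15.999 = 15.999
  S: 1 × 32.060 = 32.060
Sum: 8×12.011 + 1×18.998 + 9×1.008 + 1×15.999 + 1×32.060 = 172.217 → 172.22 g/mol.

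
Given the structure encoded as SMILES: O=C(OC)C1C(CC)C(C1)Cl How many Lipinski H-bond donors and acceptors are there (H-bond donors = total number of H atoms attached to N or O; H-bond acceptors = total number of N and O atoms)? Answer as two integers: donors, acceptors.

Donors: find every N or O and count the H atoms it carries.
  atom 1 (O): bond orders sum to 2 → 0 H
  atom 3 (O): bond orders sum to 2 → 0 H
Lipinski HBD = 0.
Acceptors: N atoms = 0, O atoms = 2 → HBA = 2.

0, 2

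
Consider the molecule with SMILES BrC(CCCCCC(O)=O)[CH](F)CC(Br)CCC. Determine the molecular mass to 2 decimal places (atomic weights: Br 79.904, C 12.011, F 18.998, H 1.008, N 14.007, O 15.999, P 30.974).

First, the molecular formula is C13H23Br2FO2 (counting implicit H from valence).
  Br: 2 × 79.904 = 159.808
  C: 13 × 12.011 = 156.143
  F: 1 × 18.998 = 18.998
  H: 23 × 1.008 = 23.184
  O: 2 × 15.999 = 31.998
Sum: 2×79.904 + 13×12.011 + 1×18.998 + 23×1.008 + 2×15.999 = 390.131 → 390.13 g/mol.

390.13 g/mol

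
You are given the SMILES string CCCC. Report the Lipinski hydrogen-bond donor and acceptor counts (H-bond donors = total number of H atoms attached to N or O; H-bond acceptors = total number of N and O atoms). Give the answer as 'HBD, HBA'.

0, 0

Donors: find every N or O and count the H atoms it carries.
  (no N or O atoms present)
Lipinski HBD = 0.
Acceptors: N atoms = 0, O atoms = 0 → HBA = 0.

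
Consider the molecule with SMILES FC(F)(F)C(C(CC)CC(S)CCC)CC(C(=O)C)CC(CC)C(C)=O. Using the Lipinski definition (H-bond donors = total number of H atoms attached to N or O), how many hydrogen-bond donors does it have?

0

Donors: find every N or O and count the H atoms it carries.
  atom 18 (O): bond orders sum to 2 → 0 H
  atom 26 (O): bond orders sum to 2 → 0 H
Lipinski HBD = 0.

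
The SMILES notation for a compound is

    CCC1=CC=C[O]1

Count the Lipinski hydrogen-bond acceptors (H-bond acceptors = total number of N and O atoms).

1

N atoms: 0; O atoms: 1.
Lipinski HBA = 0 + 1 = 1.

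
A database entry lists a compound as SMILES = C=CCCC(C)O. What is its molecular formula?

C6H12O

Walk through each heavy atom and fill implicit hydrogens from standard valence (C 4, N 3, O 2, S 2, halogen 1):
  atom 1: C, bond orders sum to 2 (valence 4) → 2 H
  atom 2: C, bond orders sum to 3 (valence 4) → 1 H
  atom 3: C, bond orders sum to 2 (valence 4) → 2 H
  atom 4: C, bond orders sum to 2 (valence 4) → 2 H
  atom 5: C, bond orders sum to 3 (valence 4) → 1 H
  atom 6: C, bond orders sum to 1 (valence 4) → 3 H
  atom 7: O, bond orders sum to 1 (valence 2) → 1 H
Totals → C:6, H:12, O:1.
In Hill order: C6H12O.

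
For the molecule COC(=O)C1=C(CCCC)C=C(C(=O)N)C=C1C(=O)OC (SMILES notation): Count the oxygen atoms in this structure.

Scan the SMILES for O atoms (remember two-letter symbols like Cl and Br are single atoms).
Oxygen count: 5.

5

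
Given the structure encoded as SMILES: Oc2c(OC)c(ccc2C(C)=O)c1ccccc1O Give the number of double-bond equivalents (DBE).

Molecular formula: C15H14O4.
DoU = (2C + 2 + N − H − X) / 2, where X is the halogen count and O/S are ignored.
    = (2·15 + 2 + 0 − 14 − 0) / 2 = 18 / 2 = 9.

9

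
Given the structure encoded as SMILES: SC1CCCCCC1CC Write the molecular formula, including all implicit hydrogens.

Walk through each heavy atom and fill implicit hydrogens from standard valence (C 4, N 3, O 2, S 2, halogen 1):
  atom 1: S, bond orders sum to 1 (valence 2) → 1 H
  atom 2: C, bond orders sum to 3 (valence 4) → 1 H
  atom 3: C, bond orders sum to 2 (valence 4) → 2 H
  atom 4: C, bond orders sum to 2 (valence 4) → 2 H
  atom 5: C, bond orders sum to 2 (valence 4) → 2 H
  atom 6: C, bond orders sum to 2 (valence 4) → 2 H
  atom 7: C, bond orders sum to 2 (valence 4) → 2 H
  atom 8: C, bond orders sum to 3 (valence 4) → 1 H
  atom 9: C, bond orders sum to 2 (valence 4) → 2 H
  atom 10: C, bond orders sum to 1 (valence 4) → 3 H
Totals → C:9, H:18, S:1.

C9H18S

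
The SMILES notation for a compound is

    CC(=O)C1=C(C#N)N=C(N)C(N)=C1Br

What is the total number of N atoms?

4

Scan the SMILES for N atoms (remember two-letter symbols like Cl and Br are single atoms).
Nitrogen count: 4.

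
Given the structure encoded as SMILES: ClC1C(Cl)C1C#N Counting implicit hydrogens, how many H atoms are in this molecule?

Walk through each heavy atom and fill implicit hydrogens from standard valence (C 4, N 3, O 2, S 2, halogen 1):
  atom 1: Cl (halogen, monovalent) → 0 H
  atom 2: C, bond orders sum to 3 (valence 4) → 1 H
  atom 3: C, bond orders sum to 3 (valence 4) → 1 H
  atom 4: Cl (halogen, monovalent) → 0 H
  atom 5: C, bond orders sum to 3 (valence 4) → 1 H
  atom 6: C, bond orders sum to 4 (valence 4) → 0 H
  atom 7: N, bond orders sum to 3 (valence 3) → 0 H
Total hydrogens: 3.

3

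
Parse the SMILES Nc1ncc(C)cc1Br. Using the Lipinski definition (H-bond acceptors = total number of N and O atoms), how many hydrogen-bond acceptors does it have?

N atoms: 2; O atoms: 0.
Lipinski HBA = 2 + 0 = 2.

2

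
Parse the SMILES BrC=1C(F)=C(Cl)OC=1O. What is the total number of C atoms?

Count every carbon token in the SMILES (each C, including those in ring-closure positions and inside branches).
Carbon count: 4.

4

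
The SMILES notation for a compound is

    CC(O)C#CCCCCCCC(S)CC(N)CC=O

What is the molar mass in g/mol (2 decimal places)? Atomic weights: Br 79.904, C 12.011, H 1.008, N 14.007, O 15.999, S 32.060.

First, the molecular formula is C15H27NO2S (counting implicit H from valence).
  C: 15 × 12.011 = 180.165
  H: 27 × 1.008 = 27.216
  N: 1 × 14.007 = 14.007
  O: 2 × 15.999 = 31.998
  S: 1 × 32.060 = 32.060
Sum: 15×12.011 + 27×1.008 + 1×14.007 + 2×15.999 + 1×32.060 = 285.446 → 285.45 g/mol.

285.45 g/mol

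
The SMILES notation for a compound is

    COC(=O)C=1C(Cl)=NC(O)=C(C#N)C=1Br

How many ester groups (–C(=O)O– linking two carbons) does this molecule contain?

The ester motif appears at heavy-atom position 3 in the SMILES.
Other groups present: 1 hydroxyl, 1 nitrile.
Ester count: 1.

1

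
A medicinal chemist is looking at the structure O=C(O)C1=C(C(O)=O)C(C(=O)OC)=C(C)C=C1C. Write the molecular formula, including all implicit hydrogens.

C12H12O6

Walk through each heavy atom and fill implicit hydrogens from standard valence (C 4, N 3, O 2, S 2, halogen 1):
  atom 1: O, bond orders sum to 2 (valence 2) → 0 H
  atom 2: C, bond orders sum to 4 (valence 4) → 0 H
  atom 3: O, bond orders sum to 1 (valence 2) → 1 H
  atom 4: C, bond orders sum to 4 (valence 4) → 0 H
  atom 5: C, bond orders sum to 4 (valence 4) → 0 H
  atom 6: C, bond orders sum to 4 (valence 4) → 0 H
  atom 7: O, bond orders sum to 1 (valence 2) → 1 H
  atom 8: O, bond orders sum to 2 (valence 2) → 0 H
  atom 9: C, bond orders sum to 4 (valence 4) → 0 H
  atom 10: C, bond orders sum to 4 (valence 4) → 0 H
  atom 11: O, bond orders sum to 2 (valence 2) → 0 H
  atom 12: O, bond orders sum to 2 (valence 2) → 0 H
  atom 13: C, bond orders sum to 1 (valence 4) → 3 H
  atom 14: C, bond orders sum to 4 (valence 4) → 0 H
  atom 15: C, bond orders sum to 1 (valence 4) → 3 H
  atom 16: C, bond orders sum to 3 (valence 4) → 1 H
  atom 17: C, bond orders sum to 4 (valence 4) → 0 H
  atom 18: C, bond orders sum to 1 (valence 4) → 3 H
Totals → C:12, H:12, O:6.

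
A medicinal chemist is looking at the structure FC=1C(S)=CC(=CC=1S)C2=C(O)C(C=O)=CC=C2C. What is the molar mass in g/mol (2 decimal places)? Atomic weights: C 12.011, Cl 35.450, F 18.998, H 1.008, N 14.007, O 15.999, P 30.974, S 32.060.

294.36 g/mol

First, the molecular formula is C14H11FO2S2 (counting implicit H from valence).
  C: 14 × 12.011 = 168.154
  F: 1 × 18.998 = 18.998
  H: 11 × 1.008 = 11.088
  O: 2 × 15.999 = 31.998
  S: 2 × 32.060 = 64.120
Sum: 14×12.011 + 1×18.998 + 11×1.008 + 2×15.999 + 2×32.060 = 294.358 → 294.36 g/mol.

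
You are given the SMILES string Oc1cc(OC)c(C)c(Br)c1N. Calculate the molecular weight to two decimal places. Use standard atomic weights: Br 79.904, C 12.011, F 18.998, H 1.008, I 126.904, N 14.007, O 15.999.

232.08 g/mol

First, the molecular formula is C8H10BrNO2 (counting implicit H from valence).
  Br: 1 × 79.904 = 79.904
  C: 8 × 12.011 = 96.088
  H: 10 × 1.008 = 10.080
  N: 1 × 14.007 = 14.007
  O: 2 × 15.999 = 31.998
Sum: 1×79.904 + 8×12.011 + 10×1.008 + 1×14.007 + 2×15.999 = 232.077 → 232.08 g/mol.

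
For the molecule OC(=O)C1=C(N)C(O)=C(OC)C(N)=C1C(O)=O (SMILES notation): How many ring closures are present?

1

In SMILES, each pair of matching ring-closure digits denotes one ring-closing bond; the number of such bonds equals the number of independent rings.
Ring-closure bonds here: 1.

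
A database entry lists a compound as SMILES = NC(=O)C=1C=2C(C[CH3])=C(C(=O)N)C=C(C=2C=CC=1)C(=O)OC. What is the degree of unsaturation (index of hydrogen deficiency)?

10

Molecular formula: C16H16N2O4.
DoU = (2C + 2 + N − H − X) / 2, where X is the halogen count and O/S are ignored.
    = (2·16 + 2 + 2 − 16 − 0) / 2 = 20 / 2 = 10.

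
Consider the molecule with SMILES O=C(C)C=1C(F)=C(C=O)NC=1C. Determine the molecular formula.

Walk through each heavy atom and fill implicit hydrogens from standard valence (C 4, N 3, O 2, S 2, halogen 1):
  atom 1: O, bond orders sum to 2 (valence 2) → 0 H
  atom 2: C, bond orders sum to 4 (valence 4) → 0 H
  atom 3: C, bond orders sum to 1 (valence 4) → 3 H
  atom 4: C, bond orders sum to 4 (valence 4) → 0 H
  atom 5: C, bond orders sum to 4 (valence 4) → 0 H
  atom 6: F (halogen, monovalent) → 0 H
  atom 7: C, bond orders sum to 4 (valence 4) → 0 H
  atom 8: C, bond orders sum to 3 (valence 4) → 1 H
  atom 9: O, bond orders sum to 2 (valence 2) → 0 H
  atom 10: N, bond orders sum to 2 (valence 3) → 1 H
  atom 11: C, bond orders sum to 4 (valence 4) → 0 H
  atom 12: C, bond orders sum to 1 (valence 4) → 3 H
Totals → C:8, H:8, F:1, N:1, O:2.

C8H8FNO2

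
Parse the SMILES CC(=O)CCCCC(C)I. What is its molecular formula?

Walk through each heavy atom and fill implicit hydrogens from standard valence (C 4, N 3, O 2, S 2, halogen 1):
  atom 1: C, bond orders sum to 1 (valence 4) → 3 H
  atom 2: C, bond orders sum to 4 (valence 4) → 0 H
  atom 3: O, bond orders sum to 2 (valence 2) → 0 H
  atom 4: C, bond orders sum to 2 (valence 4) → 2 H
  atom 5: C, bond orders sum to 2 (valence 4) → 2 H
  atom 6: C, bond orders sum to 2 (valence 4) → 2 H
  atom 7: C, bond orders sum to 2 (valence 4) → 2 H
  atom 8: C, bond orders sum to 3 (valence 4) → 1 H
  atom 9: C, bond orders sum to 1 (valence 4) → 3 H
  atom 10: I (halogen, monovalent) → 0 H
Totals → C:8, H:15, I:1, O:1.
In Hill order: C8H15IO.

C8H15IO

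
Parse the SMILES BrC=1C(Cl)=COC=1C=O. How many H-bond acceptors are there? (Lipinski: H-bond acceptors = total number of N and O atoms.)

N atoms: 0; O atoms: 2.
Lipinski HBA = 0 + 2 = 2.

2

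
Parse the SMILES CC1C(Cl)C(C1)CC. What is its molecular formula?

C7H13Cl

Walk through each heavy atom and fill implicit hydrogens from standard valence (C 4, N 3, O 2, S 2, halogen 1):
  atom 1: C, bond orders sum to 1 (valence 4) → 3 H
  atom 2: C, bond orders sum to 3 (valence 4) → 1 H
  atom 3: C, bond orders sum to 3 (valence 4) → 1 H
  atom 4: Cl (halogen, monovalent) → 0 H
  atom 5: C, bond orders sum to 3 (valence 4) → 1 H
  atom 6: C, bond orders sum to 2 (valence 4) → 2 H
  atom 7: C, bond orders sum to 2 (valence 4) → 2 H
  atom 8: C, bond orders sum to 1 (valence 4) → 3 H
Totals → C:7, H:13, Cl:1.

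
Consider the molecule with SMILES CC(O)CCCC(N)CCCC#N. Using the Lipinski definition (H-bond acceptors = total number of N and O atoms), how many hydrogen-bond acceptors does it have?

3

N atoms: 2; O atoms: 1.
Lipinski HBA = 2 + 1 = 3.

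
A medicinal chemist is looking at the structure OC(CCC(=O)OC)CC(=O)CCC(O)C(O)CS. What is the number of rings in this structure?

In SMILES, each pair of matching ring-closure digits denotes one ring-closing bond; the number of such bonds equals the number of independent rings.
Ring-closure bonds here: 0.

0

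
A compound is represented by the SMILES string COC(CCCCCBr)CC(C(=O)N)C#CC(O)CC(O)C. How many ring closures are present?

0

In SMILES, each pair of matching ring-closure digits denotes one ring-closing bond; the number of such bonds equals the number of independent rings.
Ring-closure bonds here: 0.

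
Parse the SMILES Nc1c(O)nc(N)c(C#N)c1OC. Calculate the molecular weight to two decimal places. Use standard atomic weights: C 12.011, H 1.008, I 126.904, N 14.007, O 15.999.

180.17 g/mol

First, the molecular formula is C7H8N4O2 (counting implicit H from valence).
  C: 7 × 12.011 = 84.077
  H: 8 × 1.008 = 8.064
  N: 4 × 14.007 = 56.028
  O: 2 × 15.999 = 31.998
Sum: 7×12.011 + 8×1.008 + 4×14.007 + 2×15.999 = 180.167 → 180.17 g/mol.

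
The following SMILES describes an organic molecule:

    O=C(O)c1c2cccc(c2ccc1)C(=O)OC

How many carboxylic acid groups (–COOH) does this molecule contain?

The carboxylic acid motif appears at heavy-atom position 2 in the SMILES.
Other groups present: 1 ester.
Carboxylic acid count: 1.

1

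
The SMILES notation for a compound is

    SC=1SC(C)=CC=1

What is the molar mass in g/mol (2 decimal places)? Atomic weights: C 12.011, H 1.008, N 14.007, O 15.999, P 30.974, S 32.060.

130.22 g/mol

First, the molecular formula is C5H6S2 (counting implicit H from valence).
  C: 5 × 12.011 = 60.055
  H: 6 × 1.008 = 6.048
  S: 2 × 32.060 = 64.120
Sum: 5×12.011 + 6×1.008 + 2×32.060 = 130.223 → 130.22 g/mol.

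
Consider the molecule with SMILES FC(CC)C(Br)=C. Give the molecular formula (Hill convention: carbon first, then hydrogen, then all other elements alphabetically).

Walk through each heavy atom and fill implicit hydrogens from standard valence (C 4, N 3, O 2, S 2, halogen 1):
  atom 1: F (halogen, monovalent) → 0 H
  atom 2: C, bond orders sum to 3 (valence 4) → 1 H
  atom 3: C, bond orders sum to 2 (valence 4) → 2 H
  atom 4: C, bond orders sum to 1 (valence 4) → 3 H
  atom 5: C, bond orders sum to 4 (valence 4) → 0 H
  atom 6: Br (halogen, monovalent) → 0 H
  atom 7: C, bond orders sum to 2 (valence 4) → 2 H
Totals → C:5, H:8, Br:1, F:1.

C5H8BrF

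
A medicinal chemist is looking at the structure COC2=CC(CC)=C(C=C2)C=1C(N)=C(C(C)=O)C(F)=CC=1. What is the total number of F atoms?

Scan the SMILES for F atoms (remember two-letter symbols like Cl and Br are single atoms).
Fluorine count: 1.

1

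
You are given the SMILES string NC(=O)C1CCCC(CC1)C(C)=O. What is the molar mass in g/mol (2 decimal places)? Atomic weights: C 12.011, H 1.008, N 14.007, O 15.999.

183.25 g/mol

First, the molecular formula is C10H17NO2 (counting implicit H from valence).
  C: 10 × 12.011 = 120.110
  H: 17 × 1.008 = 17.136
  N: 1 × 14.007 = 14.007
  O: 2 × 15.999 = 31.998
Sum: 10×12.011 + 17×1.008 + 1×14.007 + 2×15.999 = 183.251 → 183.25 g/mol.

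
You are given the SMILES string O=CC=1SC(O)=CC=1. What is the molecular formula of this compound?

Walk through each heavy atom and fill implicit hydrogens from standard valence (C 4, N 3, O 2, S 2, halogen 1):
  atom 1: O, bond orders sum to 2 (valence 2) → 0 H
  atom 2: C, bond orders sum to 3 (valence 4) → 1 H
  atom 3: C, bond orders sum to 4 (valence 4) → 0 H
  atom 4: S, bond orders sum to 2 (valence 2) → 0 H
  atom 5: C, bond orders sum to 4 (valence 4) → 0 H
  atom 6: O, bond orders sum to 1 (valence 2) → 1 H
  atom 7: C, bond orders sum to 3 (valence 4) → 1 H
  atom 8: C, bond orders sum to 3 (valence 4) → 1 H
Totals → C:5, H:4, O:2, S:1.

C5H4O2S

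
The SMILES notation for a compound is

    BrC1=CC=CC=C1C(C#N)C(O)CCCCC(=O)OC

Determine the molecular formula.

Walk through each heavy atom and fill implicit hydrogens from standard valence (C 4, N 3, O 2, S 2, halogen 1):
  atom 1: Br (halogen, monovalent) → 0 H
  atom 2: C, bond orders sum to 4 (valence 4) → 0 H
  atom 3: C, bond orders sum to 3 (valence 4) → 1 H
  atom 4: C, bond orders sum to 3 (valence 4) → 1 H
  atom 5: C, bond orders sum to 3 (valence 4) → 1 H
  atom 6: C, bond orders sum to 3 (valence 4) → 1 H
  atom 7: C, bond orders sum to 4 (valence 4) → 0 H
  atom 8: C, bond orders sum to 3 (valence 4) → 1 H
  atom 9: C, bond orders sum to 4 (valence 4) → 0 H
  atom 10: N, bond orders sum to 3 (valence 3) → 0 H
  atom 11: C, bond orders sum to 3 (valence 4) → 1 H
  atom 12: O, bond orders sum to 1 (valence 2) → 1 H
  atom 13: C, bond orders sum to 2 (valence 4) → 2 H
  atom 14: C, bond orders sum to 2 (valence 4) → 2 H
  atom 15: C, bond orders sum to 2 (valence 4) → 2 H
  atom 16: C, bond orders sum to 2 (valence 4) → 2 H
  atom 17: C, bond orders sum to 4 (valence 4) → 0 H
  atom 18: O, bond orders sum to 2 (valence 2) → 0 H
  atom 19: O, bond orders sum to 2 (valence 2) → 0 H
  atom 20: C, bond orders sum to 1 (valence 4) → 3 H
Totals → C:15, H:18, Br:1, N:1, O:3.
In Hill order: C15H18BrNO3.

C15H18BrNO3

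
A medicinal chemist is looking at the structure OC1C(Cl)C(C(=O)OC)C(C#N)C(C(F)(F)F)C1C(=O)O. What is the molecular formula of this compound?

Walk through each heavy atom and fill implicit hydrogens from standard valence (C 4, N 3, O 2, S 2, halogen 1):
  atom 1: O, bond orders sum to 1 (valence 2) → 1 H
  atom 2: C, bond orders sum to 3 (valence 4) → 1 H
  atom 3: C, bond orders sum to 3 (valence 4) → 1 H
  atom 4: Cl (halogen, monovalent) → 0 H
  atom 5: C, bond orders sum to 3 (valence 4) → 1 H
  atom 6: C, bond orders sum to 4 (valence 4) → 0 H
  atom 7: O, bond orders sum to 2 (valence 2) → 0 H
  atom 8: O, bond orders sum to 2 (valence 2) → 0 H
  atom 9: C, bond orders sum to 1 (valence 4) → 3 H
  atom 10: C, bond orders sum to 3 (valence 4) → 1 H
  atom 11: C, bond orders sum to 4 (valence 4) → 0 H
  atom 12: N, bond orders sum to 3 (valence 3) → 0 H
  atom 13: C, bond orders sum to 3 (valence 4) → 1 H
  atom 14: C, bond orders sum to 4 (valence 4) → 0 H
  atom 15: F (halogen, monovalent) → 0 H
  atom 16: F (halogen, monovalent) → 0 H
  atom 17: F (halogen, monovalent) → 0 H
  atom 18: C, bond orders sum to 3 (valence 4) → 1 H
  atom 19: C, bond orders sum to 4 (valence 4) → 0 H
  atom 20: O, bond orders sum to 2 (valence 2) → 0 H
  atom 21: O, bond orders sum to 1 (valence 2) → 1 H
Totals → C:11, H:11, Cl:1, F:3, N:1, O:5.

C11H11ClF3NO5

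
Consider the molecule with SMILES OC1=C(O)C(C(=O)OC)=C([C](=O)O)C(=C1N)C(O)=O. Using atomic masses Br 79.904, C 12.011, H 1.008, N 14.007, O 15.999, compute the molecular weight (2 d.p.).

271.18 g/mol

First, the molecular formula is C10H9NO8 (counting implicit H from valence).
  C: 10 × 12.011 = 120.110
  H: 9 × 1.008 = 9.072
  N: 1 × 14.007 = 14.007
  O: 8 × 15.999 = 127.992
Sum: 10×12.011 + 9×1.008 + 1×14.007 + 8×15.999 = 271.181 → 271.18 g/mol.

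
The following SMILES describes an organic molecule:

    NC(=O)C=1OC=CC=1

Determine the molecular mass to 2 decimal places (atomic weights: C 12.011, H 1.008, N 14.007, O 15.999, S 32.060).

First, the molecular formula is C5H5NO2 (counting implicit H from valence).
  C: 5 × 12.011 = 60.055
  H: 5 × 1.008 = 5.040
  N: 1 × 14.007 = 14.007
  O: 2 × 15.999 = 31.998
Sum: 5×12.011 + 5×1.008 + 1×14.007 + 2×15.999 = 111.100 → 111.10 g/mol.

111.10 g/mol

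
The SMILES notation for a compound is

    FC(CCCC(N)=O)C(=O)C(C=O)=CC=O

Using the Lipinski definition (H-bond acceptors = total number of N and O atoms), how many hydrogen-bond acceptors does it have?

5

N atoms: 1; O atoms: 4.
Lipinski HBA = 1 + 4 = 5.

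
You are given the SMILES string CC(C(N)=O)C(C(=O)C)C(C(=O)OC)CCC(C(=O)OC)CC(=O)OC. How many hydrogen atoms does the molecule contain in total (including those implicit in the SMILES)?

Walk through each heavy atom and fill implicit hydrogens from standard valence (C 4, N 3, O 2, S 2, halogen 1):
  atom 1: C, bond orders sum to 1 (valence 4) → 3 H
  atom 2: C, bond orders sum to 3 (valence 4) → 1 H
  atom 3: C, bond orders sum to 4 (valence 4) → 0 H
  atom 4: N, bond orders sum to 1 (valence 3) → 2 H
  atom 5: O, bond orders sum to 2 (valence 2) → 0 H
  atom 6: C, bond orders sum to 3 (valence 4) → 1 H
  atom 7: C, bond orders sum to 4 (valence 4) → 0 H
  atom 8: O, bond orders sum to 2 (valence 2) → 0 H
  atom 9: C, bond orders sum to 1 (valence 4) → 3 H
  atom 10: C, bond orders sum to 3 (valence 4) → 1 H
  atom 11: C, bond orders sum to 4 (valence 4) → 0 H
  atom 12: O, bond orders sum to 2 (valence 2) → 0 H
  atom 13: O, bond orders sum to 2 (valence 2) → 0 H
  atom 14: C, bond orders sum to 1 (valence 4) → 3 H
  atom 15: C, bond orders sum to 2 (valence 4) → 2 H
  atom 16: C, bond orders sum to 2 (valence 4) → 2 H
  atom 17: C, bond orders sum to 3 (valence 4) → 1 H
  atom 18: C, bond orders sum to 4 (valence 4) → 0 H
  atom 19: O, bond orders sum to 2 (valence 2) → 0 H
  atom 20: O, bond orders sum to 2 (valence 2) → 0 H
  atom 21: C, bond orders sum to 1 (valence 4) → 3 H
  atom 22: C, bond orders sum to 2 (valence 4) → 2 H
  atom 23: C, bond orders sum to 4 (valence 4) → 0 H
  atom 24: O, bond orders sum to 2 (valence 2) → 0 H
  atom 25: O, bond orders sum to 2 (valence 2) → 0 H
  atom 26: C, bond orders sum to 1 (valence 4) → 3 H
Total hydrogens: 27.

27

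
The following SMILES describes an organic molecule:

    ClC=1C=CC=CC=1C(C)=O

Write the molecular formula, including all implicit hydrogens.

C8H7ClO

Walk through each heavy atom and fill implicit hydrogens from standard valence (C 4, N 3, O 2, S 2, halogen 1):
  atom 1: Cl (halogen, monovalent) → 0 H
  atom 2: C, bond orders sum to 4 (valence 4) → 0 H
  atom 3: C, bond orders sum to 3 (valence 4) → 1 H
  atom 4: C, bond orders sum to 3 (valence 4) → 1 H
  atom 5: C, bond orders sum to 3 (valence 4) → 1 H
  atom 6: C, bond orders sum to 3 (valence 4) → 1 H
  atom 7: C, bond orders sum to 4 (valence 4) → 0 H
  atom 8: C, bond orders sum to 4 (valence 4) → 0 H
  atom 9: C, bond orders sum to 1 (valence 4) → 3 H
  atom 10: O, bond orders sum to 2 (valence 2) → 0 H
Totals → C:8, H:7, Cl:1, O:1.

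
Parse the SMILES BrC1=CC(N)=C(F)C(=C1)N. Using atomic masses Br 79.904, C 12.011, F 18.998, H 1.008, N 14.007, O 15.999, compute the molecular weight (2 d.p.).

205.03 g/mol

First, the molecular formula is C6H6BrFN2 (counting implicit H from valence).
  Br: 1 × 79.904 = 79.904
  C: 6 × 12.011 = 72.066
  F: 1 × 18.998 = 18.998
  H: 6 × 1.008 = 6.048
  N: 2 × 14.007 = 28.014
Sum: 1×79.904 + 6×12.011 + 1×18.998 + 6×1.008 + 2×14.007 = 205.030 → 205.03 g/mol.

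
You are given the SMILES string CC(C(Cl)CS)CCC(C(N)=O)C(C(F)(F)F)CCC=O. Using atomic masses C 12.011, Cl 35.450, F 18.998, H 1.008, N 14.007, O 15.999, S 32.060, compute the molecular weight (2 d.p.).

First, the molecular formula is C13H21ClF3NO2S (counting implicit H from valence).
  C: 13 × 12.011 = 156.143
  Cl: 1 × 35.450 = 35.450
  F: 3 × 18.998 = 56.994
  H: 21 × 1.008 = 21.168
  N: 1 × 14.007 = 14.007
  O: 2 × 15.999 = 31.998
  S: 1 × 32.060 = 32.060
Sum: 13×12.011 + 1×35.450 + 3×18.998 + 21×1.008 + 1×14.007 + 2×15.999 + 1×32.060 = 347.820 → 347.82 g/mol.

347.82 g/mol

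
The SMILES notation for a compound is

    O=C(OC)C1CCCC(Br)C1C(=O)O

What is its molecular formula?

C9H13BrO4

Walk through each heavy atom and fill implicit hydrogens from standard valence (C 4, N 3, O 2, S 2, halogen 1):
  atom 1: O, bond orders sum to 2 (valence 2) → 0 H
  atom 2: C, bond orders sum to 4 (valence 4) → 0 H
  atom 3: O, bond orders sum to 2 (valence 2) → 0 H
  atom 4: C, bond orders sum to 1 (valence 4) → 3 H
  atom 5: C, bond orders sum to 3 (valence 4) → 1 H
  atom 6: C, bond orders sum to 2 (valence 4) → 2 H
  atom 7: C, bond orders sum to 2 (valence 4) → 2 H
  atom 8: C, bond orders sum to 2 (valence 4) → 2 H
  atom 9: C, bond orders sum to 3 (valence 4) → 1 H
  atom 10: Br (halogen, monovalent) → 0 H
  atom 11: C, bond orders sum to 3 (valence 4) → 1 H
  atom 12: C, bond orders sum to 4 (valence 4) → 0 H
  atom 13: O, bond orders sum to 2 (valence 2) → 0 H
  atom 14: O, bond orders sum to 1 (valence 2) → 1 H
Totals → C:9, H:13, Br:1, O:4.
In Hill order: C9H13BrO4.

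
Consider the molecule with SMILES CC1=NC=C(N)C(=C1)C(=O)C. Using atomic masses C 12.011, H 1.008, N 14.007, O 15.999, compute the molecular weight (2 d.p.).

150.18 g/mol

First, the molecular formula is C8H10N2O (counting implicit H from valence).
  C: 8 × 12.011 = 96.088
  H: 10 × 1.008 = 10.080
  N: 2 × 14.007 = 28.014
  O: 1 × 15.999 = 15.999
Sum: 8×12.011 + 10×1.008 + 2×14.007 + 1×15.999 = 150.181 → 150.18 g/mol.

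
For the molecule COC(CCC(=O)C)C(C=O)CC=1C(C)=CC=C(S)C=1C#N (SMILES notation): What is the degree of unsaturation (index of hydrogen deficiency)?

8

Degree of unsaturation = (number of rings) + (number of π bonds).
Ring closures in the SMILES: 1.
π bonds: 5 double bonds (each 1 DoU), 1 triple bond (each 2 DoU) → 7 DoU from unsaturation.
Total DoU = 1 + 7 = 8.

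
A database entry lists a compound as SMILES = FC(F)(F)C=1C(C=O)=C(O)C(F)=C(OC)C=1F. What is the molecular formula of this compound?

C9H5F5O3

Walk through each heavy atom and fill implicit hydrogens from standard valence (C 4, N 3, O 2, S 2, halogen 1):
  atom 1: F (halogen, monovalent) → 0 H
  atom 2: C, bond orders sum to 4 (valence 4) → 0 H
  atom 3: F (halogen, monovalent) → 0 H
  atom 4: F (halogen, monovalent) → 0 H
  atom 5: C, bond orders sum to 4 (valence 4) → 0 H
  atom 6: C, bond orders sum to 4 (valence 4) → 0 H
  atom 7: C, bond orders sum to 3 (valence 4) → 1 H
  atom 8: O, bond orders sum to 2 (valence 2) → 0 H
  atom 9: C, bond orders sum to 4 (valence 4) → 0 H
  atom 10: O, bond orders sum to 1 (valence 2) → 1 H
  atom 11: C, bond orders sum to 4 (valence 4) → 0 H
  atom 12: F (halogen, monovalent) → 0 H
  atom 13: C, bond orders sum to 4 (valence 4) → 0 H
  atom 14: O, bond orders sum to 2 (valence 2) → 0 H
  atom 15: C, bond orders sum to 1 (valence 4) → 3 H
  atom 16: C, bond orders sum to 4 (valence 4) → 0 H
  atom 17: F (halogen, monovalent) → 0 H
Totals → C:9, H:5, F:5, O:3.
In Hill order: C9H5F5O3.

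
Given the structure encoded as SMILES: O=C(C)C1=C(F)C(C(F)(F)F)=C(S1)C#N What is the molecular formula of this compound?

Walk through each heavy atom and fill implicit hydrogens from standard valence (C 4, N 3, O 2, S 2, halogen 1):
  atom 1: O, bond orders sum to 2 (valence 2) → 0 H
  atom 2: C, bond orders sum to 4 (valence 4) → 0 H
  atom 3: C, bond orders sum to 1 (valence 4) → 3 H
  atom 4: C, bond orders sum to 4 (valence 4) → 0 H
  atom 5: C, bond orders sum to 4 (valence 4) → 0 H
  atom 6: F (halogen, monovalent) → 0 H
  atom 7: C, bond orders sum to 4 (valence 4) → 0 H
  atom 8: C, bond orders sum to 4 (valence 4) → 0 H
  atom 9: F (halogen, monovalent) → 0 H
  atom 10: F (halogen, monovalent) → 0 H
  atom 11: F (halogen, monovalent) → 0 H
  atom 12: C, bond orders sum to 4 (valence 4) → 0 H
  atom 13: S, bond orders sum to 2 (valence 2) → 0 H
  atom 14: C, bond orders sum to 4 (valence 4) → 0 H
  atom 15: N, bond orders sum to 3 (valence 3) → 0 H
Totals → C:8, H:3, F:4, N:1, O:1, S:1.

C8H3F4NOS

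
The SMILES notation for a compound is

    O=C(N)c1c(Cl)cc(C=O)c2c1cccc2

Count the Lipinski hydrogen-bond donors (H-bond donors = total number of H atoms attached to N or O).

Donors: find every N or O and count the H atoms it carries.
  atom 1 (O): bond orders sum to 2 → 0 H
  atom 3 (N): bond orders sum to 1 → 2 H
  atom 10 (O): bond orders sum to 2 → 0 H
Lipinski HBD = 2.

2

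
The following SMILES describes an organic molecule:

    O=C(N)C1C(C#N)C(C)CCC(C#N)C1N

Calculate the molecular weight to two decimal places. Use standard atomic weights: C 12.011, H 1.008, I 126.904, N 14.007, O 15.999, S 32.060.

First, the molecular formula is C11H16N4O (counting implicit H from valence).
  C: 11 × 12.011 = 132.121
  H: 16 × 1.008 = 16.128
  N: 4 × 14.007 = 56.028
  O: 1 × 15.999 = 15.999
Sum: 11×12.011 + 16×1.008 + 4×14.007 + 1×15.999 = 220.276 → 220.28 g/mol.

220.28 g/mol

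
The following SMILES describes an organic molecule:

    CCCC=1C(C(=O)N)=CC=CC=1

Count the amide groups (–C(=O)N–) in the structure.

1

The amide motif appears at heavy-atom position 6 in the SMILES.
Amide count: 1.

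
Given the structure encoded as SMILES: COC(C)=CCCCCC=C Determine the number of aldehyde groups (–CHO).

0

Scan the SMILES for the aldehyde motif — none present.
Groups that are present: 2 alkene, 1 ether.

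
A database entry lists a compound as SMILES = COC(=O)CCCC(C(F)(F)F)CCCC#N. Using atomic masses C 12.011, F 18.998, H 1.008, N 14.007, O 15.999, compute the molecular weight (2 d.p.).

251.25 g/mol

First, the molecular formula is C11H16F3NO2 (counting implicit H from valence).
  C: 11 × 12.011 = 132.121
  F: 3 × 18.998 = 56.994
  H: 16 × 1.008 = 16.128
  N: 1 × 14.007 = 14.007
  O: 2 × 15.999 = 31.998
Sum: 11×12.011 + 3×18.998 + 16×1.008 + 1×14.007 + 2×15.999 = 251.248 → 251.25 g/mol.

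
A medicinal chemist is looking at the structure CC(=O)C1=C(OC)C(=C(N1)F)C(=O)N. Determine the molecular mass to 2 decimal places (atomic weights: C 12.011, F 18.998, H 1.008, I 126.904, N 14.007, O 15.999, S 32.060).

200.17 g/mol

First, the molecular formula is C8H9FN2O3 (counting implicit H from valence).
  C: 8 × 12.011 = 96.088
  F: 1 × 18.998 = 18.998
  H: 9 × 1.008 = 9.072
  N: 2 × 14.007 = 28.014
  O: 3 × 15.999 = 47.997
Sum: 8×12.011 + 1×18.998 + 9×1.008 + 2×14.007 + 3×15.999 = 200.169 → 200.17 g/mol.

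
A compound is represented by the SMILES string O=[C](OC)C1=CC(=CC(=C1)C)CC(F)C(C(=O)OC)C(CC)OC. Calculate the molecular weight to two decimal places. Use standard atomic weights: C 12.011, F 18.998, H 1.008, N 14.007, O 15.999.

340.39 g/mol

First, the molecular formula is C18H25FO5 (counting implicit H from valence).
  C: 18 × 12.011 = 216.198
  F: 1 × 18.998 = 18.998
  H: 25 × 1.008 = 25.200
  O: 5 × 15.999 = 79.995
Sum: 18×12.011 + 1×18.998 + 25×1.008 + 5×15.999 = 340.391 → 340.39 g/mol.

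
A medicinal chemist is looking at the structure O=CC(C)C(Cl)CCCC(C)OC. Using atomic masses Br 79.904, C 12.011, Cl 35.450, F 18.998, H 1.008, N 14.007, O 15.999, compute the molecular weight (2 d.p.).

206.71 g/mol

First, the molecular formula is C10H19ClO2 (counting implicit H from valence).
  C: 10 × 12.011 = 120.110
  Cl: 1 × 35.450 = 35.450
  H: 19 × 1.008 = 19.152
  O: 2 × 15.999 = 31.998
Sum: 10×12.011 + 1×35.450 + 19×1.008 + 2×15.999 = 206.710 → 206.71 g/mol.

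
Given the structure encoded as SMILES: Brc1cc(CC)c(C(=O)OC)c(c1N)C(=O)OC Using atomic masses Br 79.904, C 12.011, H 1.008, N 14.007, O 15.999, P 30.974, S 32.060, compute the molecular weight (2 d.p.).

First, the molecular formula is C12H14BrNO4 (counting implicit H from valence).
  Br: 1 × 79.904 = 79.904
  C: 12 × 12.011 = 144.132
  H: 14 × 1.008 = 14.112
  N: 1 × 14.007 = 14.007
  O: 4 × 15.999 = 63.996
Sum: 1×79.904 + 12×12.011 + 14×1.008 + 1×14.007 + 4×15.999 = 316.151 → 316.15 g/mol.

316.15 g/mol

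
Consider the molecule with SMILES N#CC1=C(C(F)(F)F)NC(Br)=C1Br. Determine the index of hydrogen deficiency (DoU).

Molecular formula: C6HBr2F3N2.
DoU = (2C + 2 + N − H − X) / 2, where X is the halogen count and O/S are ignored.
    = (2·6 + 2 + 2 − 1 − 5) / 2 = 10 / 2 = 5.

5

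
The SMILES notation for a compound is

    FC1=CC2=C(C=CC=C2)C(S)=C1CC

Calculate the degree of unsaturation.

7

Degree of unsaturation = (number of rings) + (number of π bonds).
Ring closures in the SMILES: 2.
π bonds: 5 double bonds (each 1 DoU) → 5 DoU from unsaturation.
Total DoU = 2 + 5 = 7.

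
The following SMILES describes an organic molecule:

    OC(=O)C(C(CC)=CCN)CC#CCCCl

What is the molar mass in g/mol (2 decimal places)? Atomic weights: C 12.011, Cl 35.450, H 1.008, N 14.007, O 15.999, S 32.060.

First, the molecular formula is C12H18ClNO2 (counting implicit H from valence).
  C: 12 × 12.011 = 144.132
  Cl: 1 × 35.450 = 35.450
  H: 18 × 1.008 = 18.144
  N: 1 × 14.007 = 14.007
  O: 2 × 15.999 = 31.998
Sum: 12×12.011 + 1×35.450 + 18×1.008 + 1×14.007 + 2×15.999 = 243.731 → 243.73 g/mol.

243.73 g/mol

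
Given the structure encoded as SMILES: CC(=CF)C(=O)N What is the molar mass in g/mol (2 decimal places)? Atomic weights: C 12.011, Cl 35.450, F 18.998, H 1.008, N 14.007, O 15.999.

First, the molecular formula is C4H6FNO (counting implicit H from valence).
  C: 4 × 12.011 = 48.044
  F: 1 × 18.998 = 18.998
  H: 6 × 1.008 = 6.048
  N: 1 × 14.007 = 14.007
  O: 1 × 15.999 = 15.999
Sum: 4×12.011 + 1×18.998 + 6×1.008 + 1×14.007 + 1×15.999 = 103.096 → 103.10 g/mol.

103.10 g/mol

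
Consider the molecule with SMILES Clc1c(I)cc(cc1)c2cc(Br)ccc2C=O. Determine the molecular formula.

Walk through each heavy atom and fill implicit hydrogens from standard valence (C 4, N 3, O 2, S 2, halogen 1); for lowercase aromatic atoms, an aromatic c carries 1 H when it has two neighbours and 0 H with three, and aromatic n carries 0 H:
  atom 1: Cl (halogen, monovalent) → 0 H
  atom 2: aromatic c, 3 neighbours → 0 H
  atom 3: aromatic c, 3 neighbours → 0 H
  atom 4: I (halogen, monovalent) → 0 H
  atom 5: aromatic c, 2 neighbours → 1 H
  atom 6: aromatic c, 3 neighbours → 0 H
  atom 7: aromatic c, 2 neighbours → 1 H
  atom 8: aromatic c, 2 neighbours → 1 H
  atom 9: aromatic c, 3 neighbours → 0 H
  atom 10: aromatic c, 2 neighbours → 1 H
  atom 11: aromatic c, 3 neighbours → 0 H
  atom 12: Br (halogen, monovalent) → 0 H
  atom 13: aromatic c, 2 neighbours → 1 H
  atom 14: aromatic c, 2 neighbours → 1 H
  atom 15: aromatic c, 3 neighbours → 0 H
  atom 16: C, bond orders sum to 3 (valence 4) → 1 H
  atom 17: O, bond orders sum to 2 (valence 2) → 0 H
Totals → C:13, H:7, Br:1, Cl:1, I:1, O:1.
In Hill order: C13H7BrClIO.

C13H7BrClIO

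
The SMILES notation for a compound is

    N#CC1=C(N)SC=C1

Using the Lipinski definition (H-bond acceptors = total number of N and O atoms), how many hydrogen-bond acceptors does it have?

2

N atoms: 2; O atoms: 0.
Lipinski HBA = 2 + 0 = 2.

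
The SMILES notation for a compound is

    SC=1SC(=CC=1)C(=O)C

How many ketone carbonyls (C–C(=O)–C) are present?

1

The ketone motif appears at heavy-atom position 7 in the SMILES.
Other groups present: 1 thiol.
Ketone count: 1.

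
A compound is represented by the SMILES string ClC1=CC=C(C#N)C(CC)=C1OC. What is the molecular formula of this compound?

C10H10ClNO

Walk through each heavy atom and fill implicit hydrogens from standard valence (C 4, N 3, O 2, S 2, halogen 1):
  atom 1: Cl (halogen, monovalent) → 0 H
  atom 2: C, bond orders sum to 4 (valence 4) → 0 H
  atom 3: C, bond orders sum to 3 (valence 4) → 1 H
  atom 4: C, bond orders sum to 3 (valence 4) → 1 H
  atom 5: C, bond orders sum to 4 (valence 4) → 0 H
  atom 6: C, bond orders sum to 4 (valence 4) → 0 H
  atom 7: N, bond orders sum to 3 (valence 3) → 0 H
  atom 8: C, bond orders sum to 4 (valence 4) → 0 H
  atom 9: C, bond orders sum to 2 (valence 4) → 2 H
  atom 10: C, bond orders sum to 1 (valence 4) → 3 H
  atom 11: C, bond orders sum to 4 (valence 4) → 0 H
  atom 12: O, bond orders sum to 2 (valence 2) → 0 H
  atom 13: C, bond orders sum to 1 (valence 4) → 3 H
Totals → C:10, H:10, Cl:1, N:1, O:1.
In Hill order: C10H10ClNO.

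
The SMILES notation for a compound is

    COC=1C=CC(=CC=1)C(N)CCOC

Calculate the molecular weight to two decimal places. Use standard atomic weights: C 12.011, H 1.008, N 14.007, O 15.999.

195.26 g/mol

First, the molecular formula is C11H17NO2 (counting implicit H from valence).
  C: 11 × 12.011 = 132.121
  H: 17 × 1.008 = 17.136
  N: 1 × 14.007 = 14.007
  O: 2 × 15.999 = 31.998
Sum: 11×12.011 + 17×1.008 + 1×14.007 + 2×15.999 = 195.262 → 195.26 g/mol.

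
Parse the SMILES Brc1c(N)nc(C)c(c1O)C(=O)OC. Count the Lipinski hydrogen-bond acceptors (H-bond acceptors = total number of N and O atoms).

5

N atoms: 2; O atoms: 3.
Lipinski HBA = 2 + 3 = 5.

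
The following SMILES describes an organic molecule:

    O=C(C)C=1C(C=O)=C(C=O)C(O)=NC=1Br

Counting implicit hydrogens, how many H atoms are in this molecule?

Walk through each heavy atom and fill implicit hydrogens from standard valence (C 4, N 3, O 2, S 2, halogen 1):
  atom 1: O, bond orders sum to 2 (valence 2) → 0 H
  atom 2: C, bond orders sum to 4 (valence 4) → 0 H
  atom 3: C, bond orders sum to 1 (valence 4) → 3 H
  atom 4: C, bond orders sum to 4 (valence 4) → 0 H
  atom 5: C, bond orders sum to 4 (valence 4) → 0 H
  atom 6: C, bond orders sum to 3 (valence 4) → 1 H
  atom 7: O, bond orders sum to 2 (valence 2) → 0 H
  atom 8: C, bond orders sum to 4 (valence 4) → 0 H
  atom 9: C, bond orders sum to 3 (valence 4) → 1 H
  atom 10: O, bond orders sum to 2 (valence 2) → 0 H
  atom 11: C, bond orders sum to 4 (valence 4) → 0 H
  atom 12: O, bond orders sum to 1 (valence 2) → 1 H
  atom 13: N, bond orders sum to 3 (valence 3) → 0 H
  atom 14: C, bond orders sum to 4 (valence 4) → 0 H
  atom 15: Br (halogen, monovalent) → 0 H
Total hydrogens: 6.

6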